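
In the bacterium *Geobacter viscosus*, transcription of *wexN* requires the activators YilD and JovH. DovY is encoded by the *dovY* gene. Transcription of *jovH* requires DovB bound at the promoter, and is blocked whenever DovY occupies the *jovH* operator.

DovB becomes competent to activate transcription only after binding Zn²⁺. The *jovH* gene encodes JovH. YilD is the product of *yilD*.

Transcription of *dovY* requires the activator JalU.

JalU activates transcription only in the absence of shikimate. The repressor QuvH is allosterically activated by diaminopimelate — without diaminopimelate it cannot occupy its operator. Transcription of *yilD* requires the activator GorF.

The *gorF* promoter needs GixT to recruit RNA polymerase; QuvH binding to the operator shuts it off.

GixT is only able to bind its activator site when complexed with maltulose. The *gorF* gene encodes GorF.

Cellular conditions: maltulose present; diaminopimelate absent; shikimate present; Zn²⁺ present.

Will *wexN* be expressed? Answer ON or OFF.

Diaminopimelate is absent, so QuvH is inactive.
Maltulose is present, so GixT is active.
No repressor is bound and GixT is active, so *gorF* is transcribed.
So GorF is produced and active.
No repressor is bound and GorF is active, so *yilD* is transcribed.
So YilD is produced and active.
Shikimate is present, so JalU is inactive.
Required activator JalU is absent, so *dovY* is not transcribed.
So DovY is not produced.
Zn²⁺ is present, so DovB is active.
No repressor is bound and DovB is active, so *jovH* is transcribed.
So JovH is produced and active.
No repressor is bound and YilD and JovH are active, so *wexN* is transcribed.

ON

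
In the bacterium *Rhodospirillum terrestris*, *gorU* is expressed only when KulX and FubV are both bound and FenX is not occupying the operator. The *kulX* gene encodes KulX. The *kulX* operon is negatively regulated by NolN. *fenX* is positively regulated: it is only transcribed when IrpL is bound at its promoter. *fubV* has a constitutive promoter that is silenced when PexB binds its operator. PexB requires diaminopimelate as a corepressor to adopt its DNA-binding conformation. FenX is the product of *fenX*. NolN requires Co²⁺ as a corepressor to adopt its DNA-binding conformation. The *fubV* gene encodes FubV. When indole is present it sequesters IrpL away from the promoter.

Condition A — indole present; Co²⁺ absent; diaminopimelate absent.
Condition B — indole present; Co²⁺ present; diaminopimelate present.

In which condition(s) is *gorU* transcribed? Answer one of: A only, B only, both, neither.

Condition A:
Indole is present, so IrpL is inactive.
Required activator IrpL is absent, so *fenX* is not transcribed.
So FenX is not produced.
Co²⁺ is absent, so NolN is inactive.
With no repressor bound, *kulX* is transcribed.
So KulX is produced and active.
Diaminopimelate is absent, so PexB is inactive.
With no repressor bound, *fubV* is transcribed.
So FubV is produced and active.
No repressor is bound and KulX and FubV are active, so *gorU* is transcribed.
→ *gorU* is ON in A.
Condition B:
Indole is present, so IrpL is inactive.
Required activator IrpL is absent, so *fenX* is not transcribed.
So FenX is not produced.
Co²⁺ is present, so NolN is active.
With repressor NolN bound, *kulX* is not transcribed.
So KulX is not produced.
Diaminopimelate is present, so PexB is active.
With repressor PexB bound, *fubV* is not transcribed.
So FubV is not produced.
Required activator KulX is absent, so *gorU* is not transcribed.
→ *gorU* is OFF in B.

A only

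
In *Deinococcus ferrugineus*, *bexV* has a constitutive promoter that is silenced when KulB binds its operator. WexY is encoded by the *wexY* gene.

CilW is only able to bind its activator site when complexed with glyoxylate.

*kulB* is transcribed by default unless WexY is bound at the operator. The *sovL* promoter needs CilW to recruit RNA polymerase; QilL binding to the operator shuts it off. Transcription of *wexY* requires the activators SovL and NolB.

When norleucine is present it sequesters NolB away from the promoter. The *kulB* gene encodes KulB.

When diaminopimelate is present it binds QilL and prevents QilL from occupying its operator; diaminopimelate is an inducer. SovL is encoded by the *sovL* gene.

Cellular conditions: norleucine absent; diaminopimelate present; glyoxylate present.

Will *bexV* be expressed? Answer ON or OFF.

Glyoxylate is present, so CilW is active.
Diaminopimelate is present, so QilL is inactive.
No repressor is bound and CilW is active, so *sovL* is transcribed.
So SovL is produced and active.
Norleucine is absent, so NolB is active.
No repressor is bound and SovL and NolB are active, so *wexY* is transcribed.
So WexY is produced and active.
With repressor WexY bound, *kulB* is not transcribed.
So KulB is not produced.
With no repressor bound, *bexV* is transcribed.

ON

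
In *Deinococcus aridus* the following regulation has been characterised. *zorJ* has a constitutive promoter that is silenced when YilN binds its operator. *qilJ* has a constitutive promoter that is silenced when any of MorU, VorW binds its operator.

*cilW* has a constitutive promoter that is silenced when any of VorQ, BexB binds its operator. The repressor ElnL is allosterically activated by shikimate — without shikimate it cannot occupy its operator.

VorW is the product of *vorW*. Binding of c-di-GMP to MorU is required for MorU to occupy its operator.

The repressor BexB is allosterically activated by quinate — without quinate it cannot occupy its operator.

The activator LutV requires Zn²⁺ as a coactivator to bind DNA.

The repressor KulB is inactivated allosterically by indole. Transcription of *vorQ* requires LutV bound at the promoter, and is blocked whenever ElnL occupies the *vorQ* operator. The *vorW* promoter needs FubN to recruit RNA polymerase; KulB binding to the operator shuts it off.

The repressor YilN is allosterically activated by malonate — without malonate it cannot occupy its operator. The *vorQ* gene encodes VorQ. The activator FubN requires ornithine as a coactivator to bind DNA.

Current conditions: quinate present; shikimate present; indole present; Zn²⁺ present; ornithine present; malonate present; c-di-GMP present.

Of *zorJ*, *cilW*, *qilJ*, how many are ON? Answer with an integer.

0

Malonate is present, so YilN is active.
With repressor YilN bound, *zorJ* is not transcribed.
→ *zorJ* is OFF.
Shikimate is present, so ElnL is active.
Zn²⁺ is present, so LutV is active.
With repressor ElnL bound, *vorQ* is not transcribed.
So VorQ is not produced.
Quinate is present, so BexB is active.
With repressor BexB bound, *cilW* is not transcribed.
→ *cilW* is OFF.
c-di-GMP is present, so MorU is active.
Ornithine is present, so FubN is active.
Indole is present, so KulB is inactive.
No repressor is bound and FubN is active, so *vorW* is transcribed.
So VorW is produced and active.
With repressor MorU bound, *qilJ* is not transcribed.
→ *qilJ* is OFF.
0 of the 3 genes are transcribed.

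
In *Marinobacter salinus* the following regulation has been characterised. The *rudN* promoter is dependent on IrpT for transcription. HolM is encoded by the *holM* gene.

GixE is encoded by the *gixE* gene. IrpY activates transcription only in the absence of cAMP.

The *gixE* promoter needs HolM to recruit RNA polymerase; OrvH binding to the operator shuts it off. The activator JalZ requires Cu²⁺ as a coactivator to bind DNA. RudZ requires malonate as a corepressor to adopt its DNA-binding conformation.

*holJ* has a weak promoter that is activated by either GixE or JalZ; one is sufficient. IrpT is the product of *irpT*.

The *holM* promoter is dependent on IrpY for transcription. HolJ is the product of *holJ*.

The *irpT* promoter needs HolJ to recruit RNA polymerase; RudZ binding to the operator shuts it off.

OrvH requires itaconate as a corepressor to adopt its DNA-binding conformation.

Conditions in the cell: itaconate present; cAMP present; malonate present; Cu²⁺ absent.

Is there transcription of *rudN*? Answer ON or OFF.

cAMP is present, so IrpY is inactive.
Required activator IrpY is absent, so *holM* is not transcribed.
So HolM is not produced.
Itaconate is present, so OrvH is active.
With repressor OrvH bound, *gixE* is not transcribed.
So GixE is not produced.
Cu²⁺ is absent, so JalZ is inactive.
No activator is available at the *holJ* promoter, so *holJ* is not transcribed.
So HolJ is not produced.
Malonate is present, so RudZ is active.
With repressor RudZ bound, *irpT* is not transcribed.
So IrpT is not produced.
Required activator IrpT is absent, so *rudN* is not transcribed.

OFF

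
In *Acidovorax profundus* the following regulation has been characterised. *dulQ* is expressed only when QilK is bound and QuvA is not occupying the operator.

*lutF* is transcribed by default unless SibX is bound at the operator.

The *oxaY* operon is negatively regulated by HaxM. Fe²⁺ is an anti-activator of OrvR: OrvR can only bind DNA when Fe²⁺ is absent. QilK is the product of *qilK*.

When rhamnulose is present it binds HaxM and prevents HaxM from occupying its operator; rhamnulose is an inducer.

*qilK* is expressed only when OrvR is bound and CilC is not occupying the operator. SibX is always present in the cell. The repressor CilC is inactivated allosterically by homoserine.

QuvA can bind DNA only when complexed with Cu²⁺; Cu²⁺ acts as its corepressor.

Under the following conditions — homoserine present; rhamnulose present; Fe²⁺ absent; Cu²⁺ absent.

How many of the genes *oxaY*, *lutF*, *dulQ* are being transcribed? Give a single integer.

2

Rhamnulose is present, so HaxM is inactive.
With no repressor bound, *oxaY* is transcribed.
→ *oxaY* is ON.
SibX is produced constitutively and is active.
With repressor SibX bound, *lutF* is not transcribed.
→ *lutF* is OFF.
Homoserine is present, so CilC is inactive.
Fe²⁺ is absent, so OrvR is active.
No repressor is bound and OrvR is active, so *qilK* is transcribed.
So QilK is produced and active.
Cu²⁺ is absent, so QuvA is inactive.
No repressor is bound and QilK is active, so *dulQ* is transcribed.
→ *dulQ* is ON.
2 of the 3 genes are transcribed.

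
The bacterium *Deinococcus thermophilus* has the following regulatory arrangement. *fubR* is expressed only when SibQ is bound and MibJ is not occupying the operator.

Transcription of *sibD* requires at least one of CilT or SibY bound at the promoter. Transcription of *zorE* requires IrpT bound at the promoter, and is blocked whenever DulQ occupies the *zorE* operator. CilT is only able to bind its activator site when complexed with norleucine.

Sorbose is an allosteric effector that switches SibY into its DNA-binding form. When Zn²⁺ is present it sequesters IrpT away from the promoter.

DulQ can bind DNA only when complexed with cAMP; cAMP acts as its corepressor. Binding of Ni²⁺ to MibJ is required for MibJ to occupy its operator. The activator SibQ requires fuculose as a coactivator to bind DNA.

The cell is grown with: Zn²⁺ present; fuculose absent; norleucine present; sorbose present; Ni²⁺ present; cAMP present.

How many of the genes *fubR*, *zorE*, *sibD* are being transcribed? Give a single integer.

Fuculose is absent, so SibQ is inactive.
Ni²⁺ is present, so MibJ is active.
With repressor MibJ bound, *fubR* is not transcribed.
→ *fubR* is OFF.
Zn²⁺ is present, so IrpT is inactive.
cAMP is present, so DulQ is active.
With repressor DulQ bound, *zorE* is not transcribed.
→ *zorE* is OFF.
Norleucine is present, so CilT is active.
Sorbose is present, so SibY is active.
Activator CilT is present, so *sibD* is transcribed.
→ *sibD* is ON.
1 of the 3 genes is transcribed.

1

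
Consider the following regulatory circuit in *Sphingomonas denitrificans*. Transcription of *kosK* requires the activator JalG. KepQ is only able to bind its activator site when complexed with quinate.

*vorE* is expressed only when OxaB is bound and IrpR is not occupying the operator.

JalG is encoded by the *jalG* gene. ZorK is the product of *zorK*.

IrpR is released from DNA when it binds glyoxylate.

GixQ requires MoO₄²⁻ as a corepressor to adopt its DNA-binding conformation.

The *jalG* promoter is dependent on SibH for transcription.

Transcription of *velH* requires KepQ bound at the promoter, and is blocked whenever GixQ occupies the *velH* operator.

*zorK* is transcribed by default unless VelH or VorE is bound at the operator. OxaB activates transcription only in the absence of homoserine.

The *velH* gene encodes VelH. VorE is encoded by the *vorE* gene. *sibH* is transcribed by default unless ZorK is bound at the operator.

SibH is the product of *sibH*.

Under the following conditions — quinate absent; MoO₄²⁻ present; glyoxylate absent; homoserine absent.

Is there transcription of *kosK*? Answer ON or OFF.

OFF

Quinate is absent, so KepQ is inactive.
MoO₄²⁻ is present, so GixQ is active.
With repressor GixQ bound, *velH* is not transcribed.
So VelH is not produced.
Homoserine is absent, so OxaB is active.
Glyoxylate is absent, so IrpR is active.
With repressor IrpR bound, *vorE* is not transcribed.
So VorE is not produced.
With no repressor bound, *zorK* is transcribed.
So ZorK is produced and active.
With repressor ZorK bound, *sibH* is not transcribed.
So SibH is not produced.
Required activator SibH is absent, so *jalG* is not transcribed.
So JalG is not produced.
Required activator JalG is absent, so *kosK* is not transcribed.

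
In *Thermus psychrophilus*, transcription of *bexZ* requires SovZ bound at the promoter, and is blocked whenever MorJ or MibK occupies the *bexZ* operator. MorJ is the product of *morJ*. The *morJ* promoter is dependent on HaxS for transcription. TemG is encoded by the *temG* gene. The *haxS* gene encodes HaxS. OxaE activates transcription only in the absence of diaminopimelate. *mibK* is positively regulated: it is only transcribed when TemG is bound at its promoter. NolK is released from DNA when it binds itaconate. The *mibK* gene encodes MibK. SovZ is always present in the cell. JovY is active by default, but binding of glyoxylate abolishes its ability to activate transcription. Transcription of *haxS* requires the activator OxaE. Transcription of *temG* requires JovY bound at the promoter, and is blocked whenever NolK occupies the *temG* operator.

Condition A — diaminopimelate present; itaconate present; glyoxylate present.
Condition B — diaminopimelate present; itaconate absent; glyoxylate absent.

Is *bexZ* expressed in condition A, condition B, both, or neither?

Condition A:
Diaminopimelate is present, so OxaE is inactive.
Required activator OxaE is absent, so *haxS* is not transcribed.
So HaxS is not produced.
Required activator HaxS is absent, so *morJ* is not transcribed.
So MorJ is not produced.
Itaconate is present, so NolK is inactive.
Glyoxylate is present, so JovY is inactive.
Required activator JovY is absent, so *temG* is not transcribed.
So TemG is not produced.
Required activator TemG is absent, so *mibK* is not transcribed.
So MibK is not produced.
SovZ is produced constitutively and is active.
No repressor is bound and SovZ is active, so *bexZ* is transcribed.
→ *bexZ* is ON in A.
Condition B:
Diaminopimelate is present, so OxaE is inactive.
Required activator OxaE is absent, so *haxS* is not transcribed.
So HaxS is not produced.
Required activator HaxS is absent, so *morJ* is not transcribed.
So MorJ is not produced.
Itaconate is absent, so NolK is active.
Glyoxylate is absent, so JovY is active.
With repressor NolK bound, *temG* is not transcribed.
So TemG is not produced.
Required activator TemG is absent, so *mibK* is not transcribed.
So MibK is not produced.
SovZ is produced constitutively and is active.
No repressor is bound and SovZ is active, so *bexZ* is transcribed.
→ *bexZ* is ON in B.

both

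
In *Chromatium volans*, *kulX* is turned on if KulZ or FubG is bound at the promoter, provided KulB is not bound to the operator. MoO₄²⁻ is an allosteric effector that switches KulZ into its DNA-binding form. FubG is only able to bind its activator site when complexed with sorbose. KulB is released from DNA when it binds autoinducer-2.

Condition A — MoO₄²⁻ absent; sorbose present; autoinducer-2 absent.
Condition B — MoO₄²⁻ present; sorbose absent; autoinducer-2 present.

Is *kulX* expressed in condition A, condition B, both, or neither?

B only

Condition A:
MoO₄²⁻ is absent, so KulZ is inactive.
Sorbose is present, so FubG is active.
Autoinducer-2 is absent, so KulB is active.
With repressor KulB bound, *kulX* is not transcribed.
→ *kulX* is OFF in A.
Condition B:
MoO₄²⁻ is present, so KulZ is active.
Sorbose is absent, so FubG is inactive.
Autoinducer-2 is present, so KulB is inactive.
Activator KulZ is present, so *kulX* is transcribed.
→ *kulX* is ON in B.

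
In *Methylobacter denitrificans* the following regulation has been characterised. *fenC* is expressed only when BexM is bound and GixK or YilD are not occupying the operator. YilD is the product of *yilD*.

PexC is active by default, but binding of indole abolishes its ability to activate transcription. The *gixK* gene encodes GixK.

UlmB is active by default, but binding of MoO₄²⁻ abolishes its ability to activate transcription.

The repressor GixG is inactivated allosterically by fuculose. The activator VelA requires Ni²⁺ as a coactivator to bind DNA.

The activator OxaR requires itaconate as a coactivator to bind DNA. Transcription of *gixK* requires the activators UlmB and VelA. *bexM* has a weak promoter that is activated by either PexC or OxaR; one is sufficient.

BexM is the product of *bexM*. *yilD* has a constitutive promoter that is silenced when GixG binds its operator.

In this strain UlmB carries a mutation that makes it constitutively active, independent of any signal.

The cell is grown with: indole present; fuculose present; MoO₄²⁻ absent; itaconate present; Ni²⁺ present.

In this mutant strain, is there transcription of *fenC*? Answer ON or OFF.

OFF

UlmB is constitutively active in this strain.
Ni²⁺ is present, so VelA is active.
No repressor is bound and UlmB and VelA are active, so *gixK* is transcribed.
So GixK is produced and active.
Fuculose is present, so GixG is inactive.
With no repressor bound, *yilD* is transcribed.
So YilD is produced and active.
Indole is present, so PexC is inactive.
Itaconate is present, so OxaR is active.
Activator OxaR is present, so *bexM* is transcribed.
So BexM is produced and active.
With repressor GixK bound, *fenC* is not transcribed.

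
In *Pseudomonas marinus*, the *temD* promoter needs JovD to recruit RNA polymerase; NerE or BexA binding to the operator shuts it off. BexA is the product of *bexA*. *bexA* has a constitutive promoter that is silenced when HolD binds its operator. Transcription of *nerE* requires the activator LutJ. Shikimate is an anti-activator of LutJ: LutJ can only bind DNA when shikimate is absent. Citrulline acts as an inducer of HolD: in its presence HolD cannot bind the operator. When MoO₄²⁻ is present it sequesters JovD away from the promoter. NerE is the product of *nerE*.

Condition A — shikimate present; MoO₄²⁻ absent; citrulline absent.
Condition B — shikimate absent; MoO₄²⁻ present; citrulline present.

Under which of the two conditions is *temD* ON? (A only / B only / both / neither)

Condition A:
Shikimate is present, so LutJ is inactive.
Required activator LutJ is absent, so *nerE* is not transcribed.
So NerE is not produced.
MoO₄²⁻ is absent, so JovD is active.
Citrulline is absent, so HolD is active.
With repressor HolD bound, *bexA* is not transcribed.
So BexA is not produced.
No repressor is bound and JovD is active, so *temD* is transcribed.
→ *temD* is ON in A.
Condition B:
Shikimate is absent, so LutJ is active.
No repressor is bound and LutJ is active, so *nerE* is transcribed.
So NerE is produced and active.
MoO₄²⁻ is present, so JovD is inactive.
Citrulline is present, so HolD is inactive.
With no repressor bound, *bexA* is transcribed.
So BexA is produced and active.
With repressor NerE bound, *temD* is not transcribed.
→ *temD* is OFF in B.

A only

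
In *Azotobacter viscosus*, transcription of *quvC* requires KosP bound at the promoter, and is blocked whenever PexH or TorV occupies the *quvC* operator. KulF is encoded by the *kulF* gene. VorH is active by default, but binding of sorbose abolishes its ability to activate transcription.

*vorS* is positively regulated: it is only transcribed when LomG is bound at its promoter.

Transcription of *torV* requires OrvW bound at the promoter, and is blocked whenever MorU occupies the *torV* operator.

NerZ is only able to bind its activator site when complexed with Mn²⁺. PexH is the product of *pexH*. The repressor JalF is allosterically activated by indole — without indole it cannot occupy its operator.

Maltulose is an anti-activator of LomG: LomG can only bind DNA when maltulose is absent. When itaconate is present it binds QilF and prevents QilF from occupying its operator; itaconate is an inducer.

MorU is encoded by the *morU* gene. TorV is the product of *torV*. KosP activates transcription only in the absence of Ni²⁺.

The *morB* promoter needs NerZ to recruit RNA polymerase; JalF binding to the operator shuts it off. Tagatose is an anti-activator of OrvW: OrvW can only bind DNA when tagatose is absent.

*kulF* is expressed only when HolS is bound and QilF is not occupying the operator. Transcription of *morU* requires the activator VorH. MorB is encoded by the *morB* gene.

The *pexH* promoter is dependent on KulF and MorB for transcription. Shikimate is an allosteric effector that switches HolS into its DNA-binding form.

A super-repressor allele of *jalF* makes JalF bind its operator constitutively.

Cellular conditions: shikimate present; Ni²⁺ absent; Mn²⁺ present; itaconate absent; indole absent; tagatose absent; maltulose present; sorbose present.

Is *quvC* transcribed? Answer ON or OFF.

Shikimate is present, so HolS is active.
Itaconate is absent, so QilF is active.
With repressor QilF bound, *kulF* is not transcribed.
So KulF is not produced.
JalF is constitutively active in this strain.
Mn²⁺ is present, so NerZ is active.
With repressor JalF bound, *morB* is not transcribed.
So MorB is not produced.
Required activator KulF is absent, so *pexH* is not transcribed.
So PexH is not produced.
Ni²⁺ is absent, so KosP is active.
Tagatose is absent, so OrvW is active.
Sorbose is present, so VorH is inactive.
Required activator VorH is absent, so *morU* is not transcribed.
So MorU is not produced.
No repressor is bound and OrvW is active, so *torV* is transcribed.
So TorV is produced and active.
With repressor TorV bound, *quvC* is not transcribed.

OFF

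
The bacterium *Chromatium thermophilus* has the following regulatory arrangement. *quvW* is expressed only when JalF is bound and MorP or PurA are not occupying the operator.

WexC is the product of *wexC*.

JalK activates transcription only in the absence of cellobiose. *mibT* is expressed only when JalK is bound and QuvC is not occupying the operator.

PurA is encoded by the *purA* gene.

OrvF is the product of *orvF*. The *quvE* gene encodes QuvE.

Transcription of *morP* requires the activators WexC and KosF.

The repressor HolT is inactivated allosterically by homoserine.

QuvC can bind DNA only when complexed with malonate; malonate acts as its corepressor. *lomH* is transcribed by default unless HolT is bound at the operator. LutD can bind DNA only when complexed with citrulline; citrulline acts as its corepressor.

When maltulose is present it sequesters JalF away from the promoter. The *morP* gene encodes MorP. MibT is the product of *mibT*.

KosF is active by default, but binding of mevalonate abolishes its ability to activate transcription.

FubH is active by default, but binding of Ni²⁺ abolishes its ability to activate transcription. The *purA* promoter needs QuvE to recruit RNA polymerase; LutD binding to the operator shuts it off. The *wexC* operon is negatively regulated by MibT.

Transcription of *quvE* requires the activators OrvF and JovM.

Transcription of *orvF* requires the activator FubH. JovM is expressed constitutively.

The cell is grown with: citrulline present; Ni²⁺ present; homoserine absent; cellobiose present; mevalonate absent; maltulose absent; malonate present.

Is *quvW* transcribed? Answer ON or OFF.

Malonate is present, so QuvC is active.
Cellobiose is present, so JalK is inactive.
With repressor QuvC bound, *mibT* is not transcribed.
So MibT is not produced.
With no repressor bound, *wexC* is transcribed.
So WexC is produced and active.
Mevalonate is absent, so KosF is active.
No repressor is bound and WexC and KosF are active, so *morP* is transcribed.
So MorP is produced and active.
Citrulline is present, so LutD is active.
Ni²⁺ is present, so FubH is inactive.
Required activator FubH is absent, so *orvF* is not transcribed.
So OrvF is not produced.
JovM is produced constitutively and is active.
Required activator OrvF is absent, so *quvE* is not transcribed.
So QuvE is not produced.
With repressor LutD bound, *purA* is not transcribed.
So PurA is not produced.
Maltulose is absent, so JalF is active.
With repressor MorP bound, *quvW* is not transcribed.

OFF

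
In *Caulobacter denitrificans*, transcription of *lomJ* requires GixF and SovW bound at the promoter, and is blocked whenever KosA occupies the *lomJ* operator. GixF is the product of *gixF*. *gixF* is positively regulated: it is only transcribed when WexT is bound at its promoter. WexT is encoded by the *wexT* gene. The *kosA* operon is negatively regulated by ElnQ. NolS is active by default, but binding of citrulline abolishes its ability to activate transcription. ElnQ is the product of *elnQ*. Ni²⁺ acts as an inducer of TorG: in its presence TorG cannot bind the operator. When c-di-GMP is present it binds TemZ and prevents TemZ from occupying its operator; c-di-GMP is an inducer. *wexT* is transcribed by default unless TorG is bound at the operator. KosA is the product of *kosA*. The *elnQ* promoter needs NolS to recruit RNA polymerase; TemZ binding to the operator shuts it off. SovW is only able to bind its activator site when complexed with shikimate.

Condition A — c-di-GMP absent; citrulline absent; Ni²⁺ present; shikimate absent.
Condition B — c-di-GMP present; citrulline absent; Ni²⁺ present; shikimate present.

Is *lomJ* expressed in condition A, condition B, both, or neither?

Condition A:
c-di-GMP is absent, so TemZ is active.
Citrulline is absent, so NolS is active.
With repressor TemZ bound, *elnQ* is not transcribed.
So ElnQ is not produced.
With no repressor bound, *kosA* is transcribed.
So KosA is produced and active.
Ni²⁺ is present, so TorG is inactive.
With no repressor bound, *wexT* is transcribed.
So WexT is produced and active.
No repressor is bound and WexT is active, so *gixF* is transcribed.
So GixF is produced and active.
Shikimate is absent, so SovW is inactive.
With repressor KosA bound, *lomJ* is not transcribed.
→ *lomJ* is OFF in A.
Condition B:
c-di-GMP is present, so TemZ is inactive.
Citrulline is absent, so NolS is active.
No repressor is bound and NolS is active, so *elnQ* is transcribed.
So ElnQ is produced and active.
With repressor ElnQ bound, *kosA* is not transcribed.
So KosA is not produced.
Ni²⁺ is present, so TorG is inactive.
With no repressor bound, *wexT* is transcribed.
So WexT is produced and active.
No repressor is bound and WexT is active, so *gixF* is transcribed.
So GixF is produced and active.
Shikimate is present, so SovW is active.
No repressor is bound and GixF and SovW are active, so *lomJ* is transcribed.
→ *lomJ* is ON in B.

B only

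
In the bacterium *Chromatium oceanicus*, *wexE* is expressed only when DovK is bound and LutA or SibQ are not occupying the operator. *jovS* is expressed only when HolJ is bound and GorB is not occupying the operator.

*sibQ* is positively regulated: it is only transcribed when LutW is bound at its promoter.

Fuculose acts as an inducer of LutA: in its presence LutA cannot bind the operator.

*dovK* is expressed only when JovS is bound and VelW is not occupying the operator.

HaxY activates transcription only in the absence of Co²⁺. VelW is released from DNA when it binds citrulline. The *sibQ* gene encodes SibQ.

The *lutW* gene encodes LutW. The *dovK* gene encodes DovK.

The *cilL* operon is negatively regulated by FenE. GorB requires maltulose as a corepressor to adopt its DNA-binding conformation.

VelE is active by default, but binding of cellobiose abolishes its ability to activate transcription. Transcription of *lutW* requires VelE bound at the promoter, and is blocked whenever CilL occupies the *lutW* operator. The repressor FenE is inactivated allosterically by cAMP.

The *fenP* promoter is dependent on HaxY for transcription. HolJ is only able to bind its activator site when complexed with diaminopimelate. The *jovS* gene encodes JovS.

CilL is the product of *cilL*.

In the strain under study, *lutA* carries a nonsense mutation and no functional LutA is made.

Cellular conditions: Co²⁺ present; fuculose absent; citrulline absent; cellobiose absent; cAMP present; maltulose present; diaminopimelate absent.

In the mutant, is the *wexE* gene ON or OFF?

LutA is non-functional in this strain, so it has no effect.
Citrulline is absent, so VelW is active.
Diaminopimelate is absent, so HolJ is inactive.
Maltulose is present, so GorB is active.
With repressor GorB bound, *jovS* is not transcribed.
So JovS is not produced.
With repressor VelW bound, *dovK* is not transcribed.
So DovK is not produced.
Cellobiose is absent, so VelE is active.
cAMP is present, so FenE is inactive.
With no repressor bound, *cilL* is transcribed.
So CilL is produced and active.
With repressor CilL bound, *lutW* is not transcribed.
So LutW is not produced.
Required activator LutW is absent, so *sibQ* is not transcribed.
So SibQ is not produced.
Required activator DovK is absent, so *wexE* is not transcribed.

OFF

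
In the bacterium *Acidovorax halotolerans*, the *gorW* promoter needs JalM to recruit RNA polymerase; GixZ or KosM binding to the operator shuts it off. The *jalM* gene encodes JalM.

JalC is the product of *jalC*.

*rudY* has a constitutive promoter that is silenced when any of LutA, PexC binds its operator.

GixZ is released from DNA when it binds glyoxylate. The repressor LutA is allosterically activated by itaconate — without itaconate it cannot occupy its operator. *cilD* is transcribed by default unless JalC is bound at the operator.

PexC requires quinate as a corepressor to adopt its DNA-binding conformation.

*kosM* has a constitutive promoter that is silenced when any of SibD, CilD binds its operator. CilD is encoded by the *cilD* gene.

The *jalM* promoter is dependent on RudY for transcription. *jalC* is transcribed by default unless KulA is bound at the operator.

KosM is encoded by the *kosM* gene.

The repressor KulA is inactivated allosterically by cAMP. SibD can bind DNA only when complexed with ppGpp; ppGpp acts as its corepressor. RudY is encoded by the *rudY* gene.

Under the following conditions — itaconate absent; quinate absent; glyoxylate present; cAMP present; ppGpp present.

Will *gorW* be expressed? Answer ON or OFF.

ON

Itaconate is absent, so LutA is inactive.
Quinate is absent, so PexC is inactive.
With no repressor bound, *rudY* is transcribed.
So RudY is produced and active.
No repressor is bound and RudY is active, so *jalM* is transcribed.
So JalM is produced and active.
Glyoxylate is present, so GixZ is inactive.
ppGpp is present, so SibD is active.
cAMP is present, so KulA is inactive.
With no repressor bound, *jalC* is transcribed.
So JalC is produced and active.
With repressor JalC bound, *cilD* is not transcribed.
So CilD is not produced.
With repressor SibD bound, *kosM* is not transcribed.
So KosM is not produced.
No repressor is bound and JalM is active, so *gorW* is transcribed.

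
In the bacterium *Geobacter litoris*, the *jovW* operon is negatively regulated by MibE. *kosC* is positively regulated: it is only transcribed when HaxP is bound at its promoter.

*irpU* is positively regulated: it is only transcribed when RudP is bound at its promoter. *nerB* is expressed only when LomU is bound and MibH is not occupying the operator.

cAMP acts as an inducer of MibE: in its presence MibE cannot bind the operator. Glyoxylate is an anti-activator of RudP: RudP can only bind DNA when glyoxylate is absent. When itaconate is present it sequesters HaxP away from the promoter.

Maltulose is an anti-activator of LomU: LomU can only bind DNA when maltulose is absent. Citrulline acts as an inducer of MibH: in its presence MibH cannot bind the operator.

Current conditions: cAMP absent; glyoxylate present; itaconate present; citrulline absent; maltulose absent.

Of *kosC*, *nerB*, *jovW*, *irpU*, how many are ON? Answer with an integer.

Itaconate is present, so HaxP is inactive.
Required activator HaxP is absent, so *kosC* is not transcribed.
→ *kosC* is OFF.
Maltulose is absent, so LomU is active.
Citrulline is absent, so MibH is active.
With repressor MibH bound, *nerB* is not transcribed.
→ *nerB* is OFF.
cAMP is absent, so MibE is active.
With repressor MibE bound, *jovW* is not transcribed.
→ *jovW* is OFF.
Glyoxylate is present, so RudP is inactive.
Required activator RudP is absent, so *irpU* is not transcribed.
→ *irpU* is OFF.
0 of the 4 genes are transcribed.

0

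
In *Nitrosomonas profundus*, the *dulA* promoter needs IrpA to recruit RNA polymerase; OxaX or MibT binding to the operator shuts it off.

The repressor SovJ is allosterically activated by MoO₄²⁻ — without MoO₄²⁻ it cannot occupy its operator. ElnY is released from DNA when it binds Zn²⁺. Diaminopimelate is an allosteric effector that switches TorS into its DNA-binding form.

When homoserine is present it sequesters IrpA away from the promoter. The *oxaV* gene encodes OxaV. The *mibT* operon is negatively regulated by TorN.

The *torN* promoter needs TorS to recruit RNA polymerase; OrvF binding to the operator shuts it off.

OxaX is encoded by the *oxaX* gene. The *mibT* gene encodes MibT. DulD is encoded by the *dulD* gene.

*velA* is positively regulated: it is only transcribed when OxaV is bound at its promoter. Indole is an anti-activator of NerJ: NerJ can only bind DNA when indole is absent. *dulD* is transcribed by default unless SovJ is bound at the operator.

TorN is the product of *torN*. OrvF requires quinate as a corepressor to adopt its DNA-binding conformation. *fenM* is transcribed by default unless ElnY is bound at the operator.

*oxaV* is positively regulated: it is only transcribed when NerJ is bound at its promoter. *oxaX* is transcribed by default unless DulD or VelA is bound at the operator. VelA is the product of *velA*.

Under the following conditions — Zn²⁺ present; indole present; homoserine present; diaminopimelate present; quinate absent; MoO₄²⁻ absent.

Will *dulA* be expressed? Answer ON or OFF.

MoO₄²⁻ is absent, so SovJ is inactive.
With no repressor bound, *dulD* is transcribed.
So DulD is produced and active.
Indole is present, so NerJ is inactive.
Required activator NerJ is absent, so *oxaV* is not transcribed.
So OxaV is not produced.
Required activator OxaV is absent, so *velA* is not transcribed.
So VelA is not produced.
With repressor DulD bound, *oxaX* is not transcribed.
So OxaX is not produced.
Diaminopimelate is present, so TorS is active.
Quinate is absent, so OrvF is inactive.
No repressor is bound and TorS is active, so *torN* is transcribed.
So TorN is produced and active.
With repressor TorN bound, *mibT* is not transcribed.
So MibT is not produced.
Homoserine is present, so IrpA is inactive.
Required activator IrpA is absent, so *dulA* is not transcribed.

OFF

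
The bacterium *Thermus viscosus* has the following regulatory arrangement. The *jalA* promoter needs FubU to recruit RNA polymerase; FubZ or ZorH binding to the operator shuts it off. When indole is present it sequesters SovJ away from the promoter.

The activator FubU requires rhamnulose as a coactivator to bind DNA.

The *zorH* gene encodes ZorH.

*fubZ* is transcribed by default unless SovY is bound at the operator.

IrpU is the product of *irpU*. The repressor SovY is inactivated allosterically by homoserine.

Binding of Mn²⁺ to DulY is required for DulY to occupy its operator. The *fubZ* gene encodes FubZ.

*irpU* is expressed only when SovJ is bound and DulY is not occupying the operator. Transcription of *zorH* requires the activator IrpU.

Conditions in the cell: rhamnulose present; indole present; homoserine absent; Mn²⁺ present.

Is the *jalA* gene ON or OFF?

Homoserine is absent, so SovY is active.
With repressor SovY bound, *fubZ* is not transcribed.
So FubZ is not produced.
Rhamnulose is present, so FubU is active.
Indole is present, so SovJ is inactive.
Mn²⁺ is present, so DulY is active.
With repressor DulY bound, *irpU* is not transcribed.
So IrpU is not produced.
Required activator IrpU is absent, so *zorH* is not transcribed.
So ZorH is not produced.
No repressor is bound and FubU is active, so *jalA* is transcribed.

ON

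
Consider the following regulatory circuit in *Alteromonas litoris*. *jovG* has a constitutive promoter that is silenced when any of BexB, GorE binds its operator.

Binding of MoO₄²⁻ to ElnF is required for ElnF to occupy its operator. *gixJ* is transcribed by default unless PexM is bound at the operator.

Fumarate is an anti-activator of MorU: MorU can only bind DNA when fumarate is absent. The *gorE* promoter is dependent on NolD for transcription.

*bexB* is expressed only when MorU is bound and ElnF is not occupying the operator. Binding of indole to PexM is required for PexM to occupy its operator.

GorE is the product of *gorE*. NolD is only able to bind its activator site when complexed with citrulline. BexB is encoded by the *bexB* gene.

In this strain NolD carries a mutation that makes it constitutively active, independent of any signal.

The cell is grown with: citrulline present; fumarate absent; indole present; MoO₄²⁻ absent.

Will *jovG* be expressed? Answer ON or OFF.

OFF

Fumarate is absent, so MorU is active.
MoO₄²⁻ is absent, so ElnF is inactive.
No repressor is bound and MorU is active, so *bexB* is transcribed.
So BexB is produced and active.
NolD is constitutively active in this strain.
No repressor is bound and NolD is active, so *gorE* is transcribed.
So GorE is produced and active.
With repressor BexB bound, *jovG* is not transcribed.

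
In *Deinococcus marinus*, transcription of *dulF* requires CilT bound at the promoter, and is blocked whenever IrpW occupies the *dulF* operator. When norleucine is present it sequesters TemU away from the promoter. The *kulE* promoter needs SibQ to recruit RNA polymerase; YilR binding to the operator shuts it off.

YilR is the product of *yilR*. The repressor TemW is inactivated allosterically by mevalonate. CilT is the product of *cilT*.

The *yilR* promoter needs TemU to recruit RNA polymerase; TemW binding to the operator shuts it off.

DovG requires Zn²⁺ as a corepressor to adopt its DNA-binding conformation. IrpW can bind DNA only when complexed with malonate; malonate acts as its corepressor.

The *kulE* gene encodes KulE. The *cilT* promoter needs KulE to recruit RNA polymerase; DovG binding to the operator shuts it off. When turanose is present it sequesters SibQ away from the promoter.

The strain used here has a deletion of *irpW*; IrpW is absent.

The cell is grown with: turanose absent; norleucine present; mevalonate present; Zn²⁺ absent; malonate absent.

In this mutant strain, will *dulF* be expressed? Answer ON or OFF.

IrpW is non-functional in this strain, so it has no effect.
Turanose is absent, so SibQ is active.
Mevalonate is present, so TemW is inactive.
Norleucine is present, so TemU is inactive.
Required activator TemU is absent, so *yilR* is not transcribed.
So YilR is not produced.
No repressor is bound and SibQ is active, so *kulE* is transcribed.
So KulE is produced and active.
Zn²⁺ is absent, so DovG is inactive.
No repressor is bound and KulE is active, so *cilT* is transcribed.
So CilT is produced and active.
No repressor is bound and CilT is active, so *dulF* is transcribed.

ON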